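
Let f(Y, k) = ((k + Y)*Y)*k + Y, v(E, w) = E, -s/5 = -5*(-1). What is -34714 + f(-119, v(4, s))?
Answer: 19907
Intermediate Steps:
s = -25 (s = -(-25)*(-1) = -5*5 = -25)
f(Y, k) = Y + Y*k*(Y + k) (f(Y, k) = ((Y + k)*Y)*k + Y = (Y*(Y + k))*k + Y = Y*k*(Y + k) + Y = Y + Y*k*(Y + k))
-34714 + f(-119, v(4, s)) = -34714 - 119*(1 + 4**2 - 119*4) = -34714 - 119*(1 + 16 - 476) = -34714 - 119*(-459) = -34714 + 54621 = 19907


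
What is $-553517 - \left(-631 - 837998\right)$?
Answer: $285112$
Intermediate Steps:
$-553517 - \left(-631 - 837998\right) = -553517 - -838629 = -553517 + 838629 = 285112$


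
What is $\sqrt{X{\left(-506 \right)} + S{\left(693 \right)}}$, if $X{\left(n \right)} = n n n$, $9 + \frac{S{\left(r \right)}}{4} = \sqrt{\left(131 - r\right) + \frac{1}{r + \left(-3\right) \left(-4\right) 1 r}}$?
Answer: $\frac{2 \sqrt{-292080352631067 + 3003 i \sqrt{5068120057}}}{3003} \approx 0.0041656 + 11382.0 i$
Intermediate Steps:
$S{\left(r \right)} = -36 + 4 \sqrt{131 - r + \frac{1}{13 r}}$ ($S{\left(r \right)} = -36 + 4 \sqrt{\left(131 - r\right) + \frac{1}{r + \left(-3\right) \left(-4\right) 1 r}} = -36 + 4 \sqrt{\left(131 - r\right) + \frac{1}{r + 12 r}} = -36 + 4 \sqrt{\left(131 - r\right) + \frac{1}{13 r}} = -36 + 4 \sqrt{131 - r + \frac{1}{13 r}}$)
$X{\left(n \right)} = n^{3}$ ($X{\left(n \right)} = n^{2} n = n^{3}$)
$\sqrt{X{\left(-506 \right)} + S{\left(693 \right)}} = \sqrt{\left(-506\right)^{3} - \left(36 - \frac{4 \sqrt{22139 - 117117 + \frac{13}{693}}}{13}\right)} = \sqrt{-129554216 - \left(36 - \frac{4 \sqrt{22139 - 117117 + 13 \cdot \frac{1}{693}}}{13}\right)} = \sqrt{-129554216 - \left(36 - \frac{4 \sqrt{22139 - 117117 + \frac{13}{693}}}{13}\right)} = \sqrt{-129554216 - \left(36 - \frac{4 \sqrt{- \frac{65819741}{693}}}{13}\right)} = \sqrt{-129554216 - \left(36 - \frac{4 \frac{i \sqrt{5068120057}}{231}}{13}\right)} = \sqrt{-129554216 - \left(36 - \frac{4 i \sqrt{5068120057}}{3003}\right)} = \sqrt{-129554252 + \frac{4 i \sqrt{5068120057}}{3003}}$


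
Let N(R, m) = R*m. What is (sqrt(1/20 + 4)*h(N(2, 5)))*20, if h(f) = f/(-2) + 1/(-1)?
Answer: -108*sqrt(5) ≈ -241.50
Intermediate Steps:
h(f) = -1 - f/2 (h(f) = f*(-1/2) + 1*(-1) = -f/2 - 1 = -1 - f/2)
(sqrt(1/20 + 4)*h(N(2, 5)))*20 = (sqrt(1/20 + 4)*(-1 - 5))*20 = (sqrt(1/20 + 4)*(-1 - 1/2*10))*20 = (sqrt(81/20)*(-1 - 5))*20 = ((9*sqrt(5)/10)*(-6))*20 = -27*sqrt(5)/5*20 = -108*sqrt(5)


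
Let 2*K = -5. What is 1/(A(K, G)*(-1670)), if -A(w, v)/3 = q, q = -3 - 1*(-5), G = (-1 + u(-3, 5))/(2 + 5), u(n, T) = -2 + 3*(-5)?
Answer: 1/10020 ≈ 9.9800e-5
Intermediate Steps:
K = -5/2 (K = (½)*(-5) = -5/2 ≈ -2.5000)
u(n, T) = -17 (u(n, T) = -2 - 15 = -17)
G = -18/7 (G = (-1 - 17)/(2 + 5) = -18/7 ≈ -2.5714)
q = 2 (q = -3 + 5 = 2)
A(w, v) = -6 (A(w, v) = -3*2 = -6)
1/(A(K, G)*(-1670)) = 1/(-6*(-1670)) = 1/10020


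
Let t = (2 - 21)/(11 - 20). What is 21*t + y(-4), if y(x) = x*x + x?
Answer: 169/3 ≈ 56.333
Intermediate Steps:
y(x) = x + x² (y(x) = x² + x = x + x²)
t = 19/9 (t = -19/(-9) = -19*(-⅑) = 19/9 ≈ 2.1111)
21*t + y(-4) = 21*(19/9) - 4*(1 - 4) = 133/3 - 4*(-3) = 133/3 + 12 = 169/3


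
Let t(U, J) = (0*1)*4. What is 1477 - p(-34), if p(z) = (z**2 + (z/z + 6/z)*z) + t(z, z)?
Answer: 349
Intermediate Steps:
t(U, J) = 0 (t(U, J) = 0*4 = 0)
p(z) = z**2 + z*(1 + 6/z) (p(z) = (z**2 + (z/z + 6/z)*z) + 0 = (z**2 + (1 + 6/z)*z) + 0 = (z**2 + z*(1 + 6/z)) + 0 = z**2 + z*(1 + 6/z))
1477 - p(-34) = 1477 - (6 - 34 + (-34)**2) = 1477 - (6 - 34 + 1156) = 1477 - 1*1128 = 1477 - 1128 = 349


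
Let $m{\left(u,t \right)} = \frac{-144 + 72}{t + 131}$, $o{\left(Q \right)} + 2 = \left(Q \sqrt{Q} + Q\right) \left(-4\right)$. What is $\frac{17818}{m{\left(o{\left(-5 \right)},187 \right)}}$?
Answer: $- \frac{472177}{6} \approx -78696.0$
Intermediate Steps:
$o{\left(Q \right)} = -2 - 4 Q - 4 Q^{\frac{3}{2}}$ ($o{\left(Q \right)} = -2 + \left(Q \sqrt{Q} + Q\right) \left(-4\right) = -2 + \left(Q^{\frac{3}{2}} + Q\right) \left(-4\right) = -2 + \left(Q + Q^{\frac{3}{2}}\right) \left(-4\right) = -2 - \left(4 Q + 4 Q^{\frac{3}{2}}\right) = -2 - 4 Q - 4 Q^{\frac{3}{2}}$)
$m{\left(u,t \right)} = - \frac{72}{131 + t}$
$\frac{17818}{m{\left(o{\left(-5 \right)},187 \right)}} = \frac{17818}{\left(-72\right) \frac{1}{131 + 187}} = \frac{17818}{\left(-72\right) \frac{1}{318}} = \frac{17818}{- \frac{12}{53}} = 17818 \left(- \frac{53}{12}\right) = - \frac{472177}{6}$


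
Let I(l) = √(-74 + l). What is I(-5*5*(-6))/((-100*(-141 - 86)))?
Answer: √19/11350 ≈ 0.00038404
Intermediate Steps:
I(-5*5*(-6))/((-100*(-141 - 86))) = √(-74 - 5*5*(-6))/((-100*(-141 - 86))) = √(-74 - 25*(-6))/((-100*(-227))) = √(-74 + 150)/22700 = √76*(1/22700) = (2*√19)*(1/22700) = √19/11350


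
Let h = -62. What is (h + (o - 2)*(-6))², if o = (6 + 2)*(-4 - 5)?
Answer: 145924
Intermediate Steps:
o = -72 (o = 8*(-9) = -72)
(h + (o - 2)*(-6))² = (-62 + (-72 - 2)*(-6))² = (-62 - 74*(-6))² = (-62 + 444)² = 382² = 145924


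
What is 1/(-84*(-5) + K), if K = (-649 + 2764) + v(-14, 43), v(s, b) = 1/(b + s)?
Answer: 29/73516 ≈ 0.00039447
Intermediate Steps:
K = 61336/29 (K = (-649 + 2764) + 1/(43 - 14) = 2115 + 1/29 = 61336/29 ≈ 2115.0)
1/(-84*(-5) + K) = 1/(-84*(-5) + 61336/29) = 1/(420 + 61336/29) = 1/(73516/29) = 29/73516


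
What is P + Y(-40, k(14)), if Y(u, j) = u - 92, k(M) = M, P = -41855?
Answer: -41987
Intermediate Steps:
Y(u, j) = -92 + u
P + Y(-40, k(14)) = -41855 + (-92 - 40) = -41855 - 132 = -41987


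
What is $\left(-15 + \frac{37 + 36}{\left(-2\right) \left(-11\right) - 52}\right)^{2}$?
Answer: $\frac{273529}{900} \approx 303.92$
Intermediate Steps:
$\left(-15 + \frac{37 + 36}{\left(-2\right) \left(-11\right) - 52}\right)^{2} = \left(-15 + \frac{73}{22 - 52}\right)^{2} = \left(-15 + \frac{73}{-30}\right)^{2} = \left(-15 + 73 \left(- \frac{1}{30}\right)\right)^{2} = \left(-15 - \frac{73}{30}\right)^{2} = \left(- \frac{523}{30}\right)^{2} = \frac{273529}{900}$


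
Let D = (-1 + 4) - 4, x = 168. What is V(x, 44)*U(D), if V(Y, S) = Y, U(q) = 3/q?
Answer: -504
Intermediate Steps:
D = -1 (D = 3 - 4 = -1)
V(x, 44)*U(D) = 168*(3/(-1)) = 168*(3*(-1)) = 168*(-3) = -504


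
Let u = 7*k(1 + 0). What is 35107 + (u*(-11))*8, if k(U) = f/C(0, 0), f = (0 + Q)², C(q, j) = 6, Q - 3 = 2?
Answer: 97621/3 ≈ 32540.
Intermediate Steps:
Q = 5 (Q = 3 + 2 = 5)
f = 25 (f = (0 + 5)² = 5² = 25)
k(U) = 25/6
u = 175/6 (u = 7*(25/6) = 175/6 ≈ 29.167)
35107 + (u*(-11))*8 = 35107 + ((175/6)*(-11))*8 = 35107 - 1925/6*8 = 35107 - 7700/3 = 97621/3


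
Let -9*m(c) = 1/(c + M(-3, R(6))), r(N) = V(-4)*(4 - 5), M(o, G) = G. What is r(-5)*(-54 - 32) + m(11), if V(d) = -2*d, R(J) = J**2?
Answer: 291023/423 ≈ 688.00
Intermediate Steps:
r(N) = -8 (r(N) = (-2*(-4))*(4 - 5) = 8*(-1) = -8)
m(c) = -1/(9*(36 + c)) (m(c) = -1/(9*(c + 6**2)) = -1/(9*(c + 36)) = -1/(9*(36 + c)))
r(-5)*(-54 - 32) + m(11) = -8*(-54 - 32) - 1/(324 + 9*11) = -8*(-86) - 1/(324 + 99) = 688 - 1/423 = 291023/423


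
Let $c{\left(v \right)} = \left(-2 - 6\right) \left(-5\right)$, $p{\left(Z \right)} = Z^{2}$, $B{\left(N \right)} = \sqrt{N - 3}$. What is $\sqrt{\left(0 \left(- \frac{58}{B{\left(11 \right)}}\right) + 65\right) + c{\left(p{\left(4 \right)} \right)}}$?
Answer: $\sqrt{105} \approx 10.247$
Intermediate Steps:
$B{\left(N \right)} = \sqrt{-3 + N}$
$c{\left(v \right)} = 40$ ($c{\left(v \right)} = \left(-8\right) \left(-5\right) = 40$)
$\sqrt{\left(0 \left(- \frac{58}{B{\left(11 \right)}}\right) + 65\right) + c{\left(p{\left(4 \right)} \right)}} = \sqrt{\left(0 \left(- \frac{58}{\sqrt{-3 + 11}}\right) + 65\right) + 40} = \sqrt{\left(0 \left(- \frac{58}{\sqrt{8}}\right) + 65\right) + 40} = \sqrt{\left(0 \left(- \frac{58}{2 \sqrt{2}}\right) + 65\right) + 40} = \sqrt{\left(0 \left(- 58 \frac{\sqrt{2}}{4}\right) + 65\right) + 40} = \sqrt{\left(0 \left(- \frac{29 \sqrt{2}}{2}\right) + 65\right) + 40} = \sqrt{\left(0 + 65\right) + 40} = \sqrt{65 + 40} = \sqrt{105}$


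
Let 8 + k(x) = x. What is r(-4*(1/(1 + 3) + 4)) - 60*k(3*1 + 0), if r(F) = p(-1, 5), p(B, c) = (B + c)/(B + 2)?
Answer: 304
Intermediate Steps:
p(B, c) = (B + c)/(2 + B)
r(F) = 4 (r(F) = (-1 + 5)/(2 - 1) = 4/1 = 1*4 = 4)
k(x) = -8 + x
r(-4*(1/(1 + 3) + 4)) - 60*k(3*1 + 0) = 4 - 60*(-8 + (3*1 + 0)) = 4 - 60*(-8 + (3 + 0)) = 4 - 60*(-8 + 3) = 4 - 60*(-5) = 4 + 300 = 304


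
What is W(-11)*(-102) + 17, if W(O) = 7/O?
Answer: 901/11 ≈ 81.909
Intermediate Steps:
W(-11)*(-102) + 17 = (7/(-11))*(-102) + 17 = (7*(-1/11))*(-102) + 17 = -7/11*(-102) + 17 = 714/11 + 17 = 901/11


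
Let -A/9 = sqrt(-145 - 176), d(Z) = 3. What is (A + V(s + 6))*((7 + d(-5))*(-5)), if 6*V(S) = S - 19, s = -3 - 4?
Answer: 500/3 + 450*I*sqrt(321) ≈ 166.67 + 8062.4*I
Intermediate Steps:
s = -7
V(S) = -19/6 + S/6 (V(S) = (S - 19)/6 = (-19 + S)/6 = -19/6 + S/6)
A = -9*I*sqrt(321) (A = -9*sqrt(-145 - 176) = -9*I*sqrt(321) ≈ -161.25*I)
(A + V(s + 6))*((7 + d(-5))*(-5)) = (-9*I*sqrt(321) + (-19/6 + (-7 + 6)/6))*((7 + 3)*(-5)) = (-9*I*sqrt(321) + (-19/6 + (1/6)*(-1)))*(10*(-5)) = (-9*I*sqrt(321) + (-19/6 - 1/6))*(-50) = (-9*I*sqrt(321) - 10/3)*(-50) = (-10/3 - 9*I*sqrt(321))*(-50) = 500/3 + 450*I*sqrt(321)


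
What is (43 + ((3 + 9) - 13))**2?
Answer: 1764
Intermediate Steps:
(43 + ((3 + 9) - 13))**2 = (43 + (12 - 13))**2 = (43 - 1)**2 = 42**2 = 1764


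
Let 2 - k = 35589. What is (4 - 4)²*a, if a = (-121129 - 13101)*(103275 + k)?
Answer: 0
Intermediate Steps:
k = -35587 (k = 2 - 1*35589 = 2 - 35589 = -35587)
a = -9085760240 (a = (-121129 - 13101)*(103275 - 35587) = -134230*67688 = -9085760240)
(4 - 4)²*a = (4 - 4)²*(-9085760240) = 0²*(-9085760240) = 0*(-9085760240) = 0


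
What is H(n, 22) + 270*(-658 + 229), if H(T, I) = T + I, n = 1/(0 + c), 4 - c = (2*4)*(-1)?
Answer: -1389695/12 ≈ -1.1581e+5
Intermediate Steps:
c = 12 (c = 4 - 2*4*(-1) = 4 - 8*(-1) = 4 - 1*(-8) = 4 + 8 = 12)
n = 1/12 (n = 1/(0 + 12) = 1/12 ≈ 0.083333)
H(T, I) = I + T
H(n, 22) + 270*(-658 + 229) = (22 + 1/12) + 270*(-658 + 229) = 265/12 + 270*(-429) = 265/12 - 115830 = -1389695/12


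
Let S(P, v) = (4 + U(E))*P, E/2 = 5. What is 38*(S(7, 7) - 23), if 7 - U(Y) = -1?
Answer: 2318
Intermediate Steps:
E = 10 (E = 2*5 = 10)
U(Y) = 8 (U(Y) = 7 - 1*(-1) = 7 + 1 = 8)
S(P, v) = 12*P (S(P, v) = (4 + 8)*P = 12*P)
38*(S(7, 7) - 23) = 38*(12*7 - 23) = 38*(84 - 23) = 38*61 = 2318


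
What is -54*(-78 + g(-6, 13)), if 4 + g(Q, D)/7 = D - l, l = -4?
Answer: -702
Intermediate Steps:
g(Q, D) = 7*D (g(Q, D) = -28 + 7*(D - 1*(-4)) = -28 + 7*(D + 4) = -28 + 7*(4 + D) = -28 + (28 + 7*D) = 7*D)
-54*(-78 + g(-6, 13)) = -54*(-78 + 7*13) = -54*(-78 + 91) = -54*13 = -702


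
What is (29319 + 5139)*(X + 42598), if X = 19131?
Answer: 2127057882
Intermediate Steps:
(29319 + 5139)*(X + 42598) = (29319 + 5139)*(19131 + 42598) = 34458*61729 = 2127057882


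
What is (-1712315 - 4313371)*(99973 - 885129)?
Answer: 4731103517016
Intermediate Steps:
(-1712315 - 4313371)*(99973 - 885129) = -6025686*(-785156) = 4731103517016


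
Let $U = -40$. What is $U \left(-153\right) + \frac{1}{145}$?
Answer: $\frac{887401}{145} \approx 6120.0$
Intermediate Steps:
$U \left(-153\right) + \frac{1}{145} = \left(-40\right) \left(-153\right) + \frac{1}{145} = 6120 + \frac{1}{145} = \frac{887401}{145}$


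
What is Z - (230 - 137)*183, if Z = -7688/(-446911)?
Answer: -7605970621/446911 ≈ -17019.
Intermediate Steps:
Z = 7688/446911 (Z = -7688*(-1/446911) = 7688/446911 ≈ 0.017203)
Z - (230 - 137)*183 = 7688/446911 - (230 - 137)*183 = 7688/446911 - 93*183 = 7688/446911 - 1*17019 = 7688/446911 - 17019 = -7605970621/446911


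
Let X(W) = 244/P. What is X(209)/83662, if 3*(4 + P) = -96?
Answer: -61/752958 ≈ -8.1014e-5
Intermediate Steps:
P = -36 (P = -4 + (⅓)*(-96) = -4 - 32 = -36)
X(W) = -61/9 (X(W) = 244/(-36) = 244*(-1/36) = -61/9)
X(209)/83662 = -61/9/83662 = -61/9*1/83662 = -61/752958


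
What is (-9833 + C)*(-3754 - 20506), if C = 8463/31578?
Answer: 1255446957810/5263 ≈ 2.3854e+8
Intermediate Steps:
C = 2821/10526 (C = 8463*(1/31578) = 2821/10526 ≈ 0.26800)
(-9833 + C)*(-3754 - 20506) = (-9833 + 2821/10526)*(-3754 - 20506) = -103499337/10526*(-24260) = 1255446957810/5263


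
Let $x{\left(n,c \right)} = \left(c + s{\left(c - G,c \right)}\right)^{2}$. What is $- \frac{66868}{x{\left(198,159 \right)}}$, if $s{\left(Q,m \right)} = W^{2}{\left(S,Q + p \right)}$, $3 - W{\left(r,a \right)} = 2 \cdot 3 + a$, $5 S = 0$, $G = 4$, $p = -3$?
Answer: $- \frac{16717}{146216464} \approx -0.00011433$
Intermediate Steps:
$S = 0$ ($S = \frac{1}{5} \cdot 0 = 0$)
$W{\left(r,a \right)} = -3 - a$ ($W{\left(r,a \right)} = 3 - \left(2 \cdot 3 + a\right) = 3 - \left(6 + a\right) = -3 - a$)
$s{\left(Q,m \right)} = Q^{2}$ ($s{\left(Q,m \right)} = \left(-3 - \left(Q - 3\right)\right)^{2} = \left(-3 - \left(-3 + Q\right)\right)^{2} = \left(- Q\right)^{2} = Q^{2}$)
$x{\left(n,c \right)} = \left(c + \left(-4 + c\right)^{2}\right)^{2}$ ($x{\left(n,c \right)} = \left(c + \left(c - 4\right)^{2}\right)^{2} = \left(c + \left(-4 + c\right)^{2}\right)^{2}$)
$- \frac{66868}{x{\left(198,159 \right)}} = - \frac{66868}{\left(159 + \left(-4 + 159\right)^{2}\right)^{2}} = - \frac{66868}{\left(159 + 155^{2}\right)^{2}} = - \frac{66868}{\left(159 + 24025\right)^{2}} = - \frac{66868}{24184^{2}} = - \frac{66868}{584865856} = \left(-66868\right) \frac{1}{584865856} = - \frac{16717}{146216464}$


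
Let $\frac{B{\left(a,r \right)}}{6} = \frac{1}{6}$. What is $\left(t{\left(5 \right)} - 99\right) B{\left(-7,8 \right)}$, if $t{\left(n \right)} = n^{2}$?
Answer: $-74$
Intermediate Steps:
$B{\left(a,r \right)} = 1$ ($B{\left(a,r \right)} = \frac{6}{6} = 6 \cdot \frac{1}{6} = 1$)
$\left(t{\left(5 \right)} - 99\right) B{\left(-7,8 \right)} = \left(5^{2} - 99\right) 1 = \left(25 - 99\right) 1 = \left(-74\right) 1 = -74$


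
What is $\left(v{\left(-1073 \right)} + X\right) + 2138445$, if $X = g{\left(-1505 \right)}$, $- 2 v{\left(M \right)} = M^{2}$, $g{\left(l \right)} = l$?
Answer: $\frac{3122551}{2} \approx 1.5613 \cdot 10^{6}$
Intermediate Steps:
$v{\left(M \right)} = - \frac{M^{2}}{2}$
$X = -1505$
$\left(v{\left(-1073 \right)} + X\right) + 2138445 = \left(- \frac{\left(-1073\right)^{2}}{2} - 1505\right) + 2138445 = \left(\left(- \frac{1}{2}\right) 1151329 - 1505\right) + 2138445 = \left(- \frac{1151329}{2} - 1505\right) + 2138445 = - \frac{1154339}{2} + 2138445 = \frac{3122551}{2}$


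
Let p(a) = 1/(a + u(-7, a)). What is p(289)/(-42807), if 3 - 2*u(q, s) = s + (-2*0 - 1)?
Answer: -2/12542451 ≈ -1.5946e-7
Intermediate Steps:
u(q, s) = 2 - s/2 (u(q, s) = 3/2 - (s + (-2*0 - 1))/2 = 3/2 - (s + (0 - 1))/2 = 3/2 - (s - 1)/2 = 3/2 - (-1 + s)/2 = 3/2 + (1/2 - s/2) = 2 - s/2)
p(a) = 1/(2 + a/2) (p(a) = 1/(a + (2 - a/2)) = 1/(2 + a/2))
p(289)/(-42807) = (2/(4 + 289))/(-42807) = (2/293)*(-1/42807) = -2/12542451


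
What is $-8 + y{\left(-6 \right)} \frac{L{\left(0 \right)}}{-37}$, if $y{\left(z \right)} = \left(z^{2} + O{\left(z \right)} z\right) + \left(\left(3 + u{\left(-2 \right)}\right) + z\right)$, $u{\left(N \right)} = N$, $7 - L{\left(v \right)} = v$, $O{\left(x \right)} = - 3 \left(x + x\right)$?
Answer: $27$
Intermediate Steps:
$O{\left(x \right)} = - 6 x$ ($O{\left(x \right)} = - 3 \cdot 2 x = - 6 x$)
$L{\left(v \right)} = 7 - v$
$y{\left(z \right)} = 1 + z - 5 z^{2}$ ($y{\left(z \right)} = \left(z^{2} + - 6 z z\right) + \left(\left(3 - 2\right) + z\right) = \left(z^{2} - 6 z^{2}\right) + \left(1 + z\right) = - 5 z^{2} + \left(1 + z\right) = 1 + z - 5 z^{2}$)
$-8 + y{\left(-6 \right)} \frac{L{\left(0 \right)}}{-37} = -8 + \left(1 - 6 - 5 \left(-6\right)^{2}\right) \frac{7 - 0}{-37} = -8 + \left(1 - 6 - 180\right) \left(7 + 0\right) \left(- \frac{1}{37}\right) = -8 + \left(1 - 6 - 180\right) 7 \left(- \frac{1}{37}\right) = -8 - -35 = -8 + 35 = 27$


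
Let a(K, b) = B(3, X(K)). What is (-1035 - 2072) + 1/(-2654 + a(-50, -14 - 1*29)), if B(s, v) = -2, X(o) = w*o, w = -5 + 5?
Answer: -8252193/2656 ≈ -3107.0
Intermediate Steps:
w = 0
X(o) = 0 (X(o) = 0*o = 0)
a(K, b) = -2
(-1035 - 2072) + 1/(-2654 + a(-50, -14 - 1*29)) = (-1035 - 2072) + 1/(-2654 - 2) = -3107 + 1/(-2656) = -3107 - 1/2656 = -8252193/2656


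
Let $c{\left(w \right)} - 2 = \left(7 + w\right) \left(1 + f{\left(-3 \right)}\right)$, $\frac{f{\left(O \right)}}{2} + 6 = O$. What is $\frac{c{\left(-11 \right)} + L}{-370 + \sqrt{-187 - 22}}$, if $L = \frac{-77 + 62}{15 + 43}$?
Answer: $- \frac{748325}{3976161} - \frac{4045 i \sqrt{209}}{7952322} \approx -0.1882 - 0.0073536 i$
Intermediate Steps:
$f{\left(O \right)} = -12 + 2 O$
$L = - \frac{15}{58} \approx -0.25862$
$c{\left(w \right)} = -117 - 17 w$ ($c{\left(w \right)} = 2 + \left(7 + w\right) \left(1 + \left(-12 + 2 \left(-3\right)\right)\right) = 2 + \left(7 + w\right) \left(1 - 18\right) = 2 + \left(7 + w\right) \left(-17\right) = 2 - \left(119 + 17 w\right) = -117 - 17 w$)
$\frac{c{\left(-11 \right)} + L}{-370 + \sqrt{-187 - 22}} = \frac{\left(-117 - -187\right) - \frac{15}{58}}{-370 + \sqrt{-187 - 22}} = \frac{\left(-117 + 187\right) - \frac{15}{58}}{-370 + \sqrt{-209}} = \frac{70 - \frac{15}{58}}{-370 + i \sqrt{209}} = \frac{4045}{58 \left(-370 + i \sqrt{209}\right)}$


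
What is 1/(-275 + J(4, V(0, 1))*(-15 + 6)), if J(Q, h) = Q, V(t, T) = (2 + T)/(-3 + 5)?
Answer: -1/311 ≈ -0.0032154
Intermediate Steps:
V(t, T) = 1 + T/2 (V(t, T) = (2 + T)/2 = (2 + T)*(½) = 1 + T/2)
1/(-275 + J(4, V(0, 1))*(-15 + 6)) = 1/(-275 + 4*(-15 + 6)) = 1/(-275 + 4*(-9)) = 1/(-275 - 36) = 1/(-311) = -1/311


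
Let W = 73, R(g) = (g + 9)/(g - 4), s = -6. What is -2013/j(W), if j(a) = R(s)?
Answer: 6710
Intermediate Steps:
R(g) = (9 + g)/(-4 + g)
j(a) = -3/10 (j(a) = (9 - 6)/(-4 - 6) = 3/(-10) = -⅒*3 = -3/10)
-2013/j(W) = -2013/(-3/10) = -2013*(-10/3) = 6710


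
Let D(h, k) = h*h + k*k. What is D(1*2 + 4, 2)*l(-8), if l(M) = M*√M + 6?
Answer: 240 - 640*I*√2 ≈ 240.0 - 905.1*I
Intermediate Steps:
D(h, k) = h² + k²
l(M) = 6 + M^(3/2) (l(M) = M^(3/2) + 6 = 6 + M^(3/2))
D(1*2 + 4, 2)*l(-8) = ((1*2 + 4)² + 2²)*(6 + (-8)^(3/2)) = ((2 + 4)² + 4)*(6 - 16*I*√2) = (6² + 4)*(6 - 16*I*√2) = (36 + 4)*(6 - 16*I*√2) = 40*(6 - 16*I*√2) = 240 - 640*I*√2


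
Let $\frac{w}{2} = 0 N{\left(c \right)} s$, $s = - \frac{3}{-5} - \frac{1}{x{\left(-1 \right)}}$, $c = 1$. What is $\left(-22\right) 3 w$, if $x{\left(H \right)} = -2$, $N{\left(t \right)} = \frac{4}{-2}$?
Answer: $0$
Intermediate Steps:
$N{\left(t \right)} = -2$ ($N{\left(t \right)} = 4 \left(- \frac{1}{2}\right) = -2$)
$s = \frac{11}{10}$ ($s = - \frac{3}{-5} - \frac{1}{-2} = \left(-3\right) \left(- \frac{1}{5}\right) - - \frac{1}{2} = \frac{3}{5} + \frac{1}{2} = \frac{11}{10} \approx 1.1$)
$w = 0$ ($w = 2 \cdot 0 \left(-2\right) \frac{11}{10} = 2 \cdot 0 \cdot \frac{11}{10} = 2 \cdot 0 = 0$)
$\left(-22\right) 3 w = \left(-22\right) 3 \cdot 0 = \left(-66\right) 0 = 0$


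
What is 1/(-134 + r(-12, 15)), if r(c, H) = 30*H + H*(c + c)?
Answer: -1/44 ≈ -0.022727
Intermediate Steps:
r(c, H) = 30*H + 2*H*c (r(c, H) = 30*H + H*(2*c) = 30*H + 2*H*c)
1/(-134 + r(-12, 15)) = 1/(-134 + 2*15*(15 - 12)) = 1/(-134 + 2*15*3) = 1/(-134 + 90) = 1/(-44) = -1/44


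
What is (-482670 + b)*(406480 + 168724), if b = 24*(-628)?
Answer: -286303189368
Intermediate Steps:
b = -15072
(-482670 + b)*(406480 + 168724) = (-482670 - 15072)*(406480 + 168724) = -497742*575204 = -286303189368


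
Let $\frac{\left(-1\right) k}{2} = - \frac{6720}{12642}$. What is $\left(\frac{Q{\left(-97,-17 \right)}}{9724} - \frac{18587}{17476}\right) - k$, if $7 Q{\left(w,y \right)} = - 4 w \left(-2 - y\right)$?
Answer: $- \frac{1535425181}{752219468} \approx -2.0412$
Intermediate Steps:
$Q{\left(w,y \right)} = - \frac{4 w \left(-2 - y\right)}{7}$ ($Q{\left(w,y \right)} = \frac{- 4 w \left(-2 - y\right)}{7} = \frac{\left(-4\right) w \left(-2 - y\right)}{7} = - \frac{4 w \left(-2 - y\right)}{7}$)
$k = \frac{320}{301}$ ($k = - 2 \left(- \frac{6720}{12642}\right) = - 2 \left(\left(-6720\right) \frac{1}{12642}\right) = \left(-2\right) \left(- \frac{160}{301}\right) = \frac{320}{301} \approx 1.0631$)
$\left(\frac{Q{\left(-97,-17 \right)}}{9724} - \frac{18587}{17476}\right) - k = \left(\frac{\frac{4}{7} \left(-97\right) \left(2 - 17\right)}{9724} - \frac{18587}{17476}\right) - \frac{320}{301} = \left(\frac{4}{7} \left(-97\right) \left(-15\right) \frac{1}{9724} - \frac{18587}{17476}\right) - \frac{320}{301} = \left(\frac{5820}{7} \cdot \frac{1}{9724} - \frac{18587}{17476}\right) - \frac{320}{301} = \left(\frac{1455}{17017} - \frac{18587}{17476}\right) - \frac{320}{301} = - \frac{17109847}{17493476} - \frac{320}{301} = - \frac{1535425181}{752219468}$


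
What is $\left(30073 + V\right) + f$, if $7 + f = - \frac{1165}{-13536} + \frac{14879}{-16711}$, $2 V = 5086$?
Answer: $\frac{7375976996635}{226200096} \approx 32608.0$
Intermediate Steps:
$V = 2543$ ($V = \frac{1}{2} \cdot 5086 = 2543$)
$f = - \frac{1765334501}{226200096}$ ($f = -7 + \left(- \frac{1165}{-13536} + \frac{14879}{-16711}\right) = -7 + \left(\left(-1165\right) \left(- \frac{1}{13536}\right) + 14879 \left(- \frac{1}{16711}\right)\right) = -7 + \left(\frac{1165}{13536} - \frac{14879}{16711}\right) = -7 - \frac{181933829}{226200096} = - \frac{1765334501}{226200096} \approx -7.8043$)
$\left(30073 + V\right) + f = \left(30073 + 2543\right) - \frac{1765334501}{226200096} = 32616 - \frac{1765334501}{226200096} = \frac{7375976996635}{226200096}$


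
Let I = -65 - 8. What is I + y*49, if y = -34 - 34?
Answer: -3405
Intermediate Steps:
I = -73
y = -68
I + y*49 = -73 - 68*49 = -73 - 3332 = -3405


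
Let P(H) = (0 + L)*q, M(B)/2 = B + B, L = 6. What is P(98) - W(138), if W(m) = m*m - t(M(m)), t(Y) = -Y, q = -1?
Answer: -19602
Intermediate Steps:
M(B) = 4*B (M(B) = 2*(B + B) = 2*(2*B) = 4*B)
P(H) = -6 (P(H) = (0 + 6)*(-1) = 6*(-1) = -6)
W(m) = m**2 + 4*m (W(m) = m*m - (-1)*4*m = m**2 - (-4)*m = m**2 + 4*m)
P(98) - W(138) = -6 - 138*(4 + 138) = -6 - 138*142 = -6 - 1*19596 = -6 - 19596 = -19602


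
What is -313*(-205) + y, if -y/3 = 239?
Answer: 63448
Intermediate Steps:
y = -717 (y = -3*239 = -717)
-313*(-205) + y = -313*(-205) - 717 = 64165 - 717 = 63448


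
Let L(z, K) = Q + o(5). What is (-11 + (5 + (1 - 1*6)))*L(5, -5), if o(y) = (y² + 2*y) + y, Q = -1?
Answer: -429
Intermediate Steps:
o(y) = y² + 3*y
L(z, K) = 39 (L(z, K) = -1 + 5*(3 + 5) = -1 + 5*8 = -1 + 40 = 39)
(-11 + (5 + (1 - 1*6)))*L(5, -5) = (-11 + (5 + (1 - 1*6)))*39 = (-11 + (5 + (1 - 6)))*39 = (-11 + (5 - 5))*39 = (-11 + 0)*39 = -11*39 = -429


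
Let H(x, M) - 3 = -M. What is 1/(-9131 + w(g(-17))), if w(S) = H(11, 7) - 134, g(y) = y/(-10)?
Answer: -1/9269 ≈ -0.00010789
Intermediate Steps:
g(y) = -y/10 (g(y) = y*(-1/10) = -y/10)
H(x, M) = 3 - M
w(S) = -138 (w(S) = (3 - 1*7) - 134 = (3 - 7) - 134 = -4 - 134 = -138)
1/(-9131 + w(g(-17))) = 1/(-9131 - 138) = 1/(-9269) = -1/9269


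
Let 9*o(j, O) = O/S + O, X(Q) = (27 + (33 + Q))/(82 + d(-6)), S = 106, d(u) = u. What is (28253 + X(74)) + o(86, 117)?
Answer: 28465761/1007 ≈ 28268.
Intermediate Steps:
X(Q) = 15/19 + Q/76 (X(Q) = (27 + (33 + Q))/(82 - 6) = (60 + Q)/76 = (60 + Q)*(1/76) = 15/19 + Q/76)
o(j, O) = 107*O/954 (o(j, O) = (O/106 + O)/9 = (107*O/106)/9 = 107*O/954)
(28253 + X(74)) + o(86, 117) = (28253 + (15/19 + (1/76)*74)) + (107/954)*117 = (28253 + (15/19 + 37/38)) + 1391/106 = (28253 + 67/38) + 1391/106 = 1073681/38 + 1391/106 = 28465761/1007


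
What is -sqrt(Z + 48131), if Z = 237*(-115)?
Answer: -2*sqrt(5219) ≈ -144.49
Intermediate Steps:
Z = -27255
-sqrt(Z + 48131) = -sqrt(-27255 + 48131) = -sqrt(20876) = -2*sqrt(5219)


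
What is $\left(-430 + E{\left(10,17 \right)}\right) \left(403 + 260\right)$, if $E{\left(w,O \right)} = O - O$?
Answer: $-285090$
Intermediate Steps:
$E{\left(w,O \right)} = 0$
$\left(-430 + E{\left(10,17 \right)}\right) \left(403 + 260\right) = \left(-430 + 0\right) \left(403 + 260\right) = \left(-430\right) 663 = -285090$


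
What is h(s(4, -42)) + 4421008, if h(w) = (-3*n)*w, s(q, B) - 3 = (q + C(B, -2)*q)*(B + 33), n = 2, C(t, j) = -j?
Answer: 4421638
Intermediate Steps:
s(q, B) = 3 + 3*q*(33 + B) (s(q, B) = 3 + (q + (-1*(-2))*q)*(B + 33) = 3 + (q + 2*q)*(33 + B) = 3 + (3*q)*(33 + B) = 3 + 3*q*(33 + B))
h(w) = -6*w (h(w) = (-3*2)*w = -6*w)
h(s(4, -42)) + 4421008 = -6*(3 + 99*4 + 3*(-42)*4) + 4421008 = -6*(3 + 396 - 504) + 4421008 = -6*(-105) + 4421008 = 630 + 4421008 = 4421638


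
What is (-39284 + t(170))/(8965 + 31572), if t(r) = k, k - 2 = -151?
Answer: -39433/40537 ≈ -0.97277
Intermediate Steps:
k = -149 (k = 2 - 151 = -149)
t(r) = -149
(-39284 + t(170))/(8965 + 31572) = (-39284 - 149)/(8965 + 31572) = -39433/40537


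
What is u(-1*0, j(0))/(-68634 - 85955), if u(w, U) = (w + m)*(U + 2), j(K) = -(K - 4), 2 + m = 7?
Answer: -30/154589 ≈ -0.00019406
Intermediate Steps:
m = 5 (m = -2 + 7 = 5)
j(K) = 4 - K (j(K) = -(-4 + K) = 4 - K)
u(w, U) = (2 + U)*(5 + w) (u(w, U) = (w + 5)*(U + 2) = (5 + w)*(2 + U) = (2 + U)*(5 + w))
u(-1*0, j(0))/(-68634 - 85955) = (10 + 2*(-1*0) + 5*(4 - 1*0) + (4 - 1*0)*(-1*0))/(-68634 - 85955) = (10 + 2*0 + 5*(4 + 0) + (4 + 0)*0)/(-154589) = (10 + 0 + 5*4 + 4*0)*(-1/154589) = (10 + 0 + 20 + 0)*(-1/154589) = 30*(-1/154589) = -30/154589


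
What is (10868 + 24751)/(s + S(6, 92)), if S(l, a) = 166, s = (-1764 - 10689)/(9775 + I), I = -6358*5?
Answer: 112021755/523849 ≈ 213.84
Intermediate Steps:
I = -31790
s = 1779/3145 (s = (-1764 - 10689)/(9775 - 31790) = -12453/(-22015) = -12453*(-1/22015) = 1779/3145 ≈ 0.56566)
(10868 + 24751)/(s + S(6, 92)) = (10868 + 24751)/(1779/3145 + 166) = 35619/(523849/3145) = 35619*(3145/523849) = 112021755/523849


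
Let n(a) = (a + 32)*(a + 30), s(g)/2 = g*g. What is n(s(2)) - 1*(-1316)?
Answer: 2836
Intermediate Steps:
s(g) = 2*g**2 (s(g) = 2*(g*g) = 2*g**2)
n(a) = (30 + a)*(32 + a) (n(a) = (32 + a)*(30 + a) = (30 + a)*(32 + a))
n(s(2)) - 1*(-1316) = (960 + (2*2**2)**2 + 62*(2*2**2)) - 1*(-1316) = (960 + (2*4)**2 + 62*(2*4)) + 1316 = (960 + 8**2 + 62*8) + 1316 = (960 + 64 + 496) + 1316 = 1520 + 1316 = 2836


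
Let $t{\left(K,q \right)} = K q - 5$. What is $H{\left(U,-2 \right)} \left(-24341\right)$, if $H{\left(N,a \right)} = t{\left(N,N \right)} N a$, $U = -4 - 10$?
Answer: $-130175668$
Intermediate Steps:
$t{\left(K,q \right)} = -5 + K q$
$U = -14$ ($U = -4 - 10 = -14$)
$H{\left(N,a \right)} = N a \left(-5 + N^{2}\right)$ ($H{\left(N,a \right)} = \left(-5 + N N\right) N a = \left(-5 + N^{2}\right) N a = N \left(-5 + N^{2}\right) a = N a \left(-5 + N^{2}\right)$)
$H{\left(U,-2 \right)} \left(-24341\right) = \left(-14\right) \left(-2\right) \left(-5 + \left(-14\right)^{2}\right) \left(-24341\right) = \left(-14\right) \left(-2\right) \left(-5 + 196\right) \left(-24341\right) = \left(-14\right) \left(-2\right) 191 \left(-24341\right) = 5348 \left(-24341\right) = -130175668$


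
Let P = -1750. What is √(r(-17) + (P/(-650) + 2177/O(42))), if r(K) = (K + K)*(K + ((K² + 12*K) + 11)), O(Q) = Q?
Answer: I*√16009890/78 ≈ 51.298*I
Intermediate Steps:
r(K) = 2*K*(11 + K² + 13*K) (r(K) = (2*K)*(K + (11 + K² + 12*K)) = (2*K)*(11 + K² + 13*K) = 2*K*(11 + K² + 13*K))
√(r(-17) + (P/(-650) + 2177/O(42))) = √(2*(-17)*(11 + (-17)² + 13*(-17)) + (-1750/(-650) + 2177/42)) = √(2*(-17)*(11 + 289 - 221) + (-1750*(-1/650) + 2177*(1/42))) = √(2*(-17)*79 + (35/13 + 311/6)) = √(-2686 + 4253/78) = √(-205255/78) = I*√16009890/78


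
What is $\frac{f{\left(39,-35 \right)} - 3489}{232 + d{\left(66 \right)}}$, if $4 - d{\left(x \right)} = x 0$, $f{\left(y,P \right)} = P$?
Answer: $- \frac{881}{59} \approx -14.932$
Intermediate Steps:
$d{\left(x \right)} = 4$ ($d{\left(x \right)} = 4 - x 0 = 4 - 0 = 4 + 0 = 4$)
$\frac{f{\left(39,-35 \right)} - 3489}{232 + d{\left(66 \right)}} = \frac{-35 - 3489}{232 + 4} = - \frac{3524}{236} = \left(-3524\right) \frac{1}{236} = - \frac{881}{59}$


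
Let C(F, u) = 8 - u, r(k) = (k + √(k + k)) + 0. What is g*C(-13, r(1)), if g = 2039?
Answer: 14273 - 2039*√2 ≈ 11389.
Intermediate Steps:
r(k) = k + √2*√k (r(k) = (k + √(2*k)) + 0 = (k + √2*√k) + 0 = k + √2*√k)
g*C(-13, r(1)) = 2039*(8 - (1 + √2*√1)) = 2039*(8 - (1 + √2*1)) = 2039*(8 - (1 + √2)) = 2039*(8 + (-1 - √2)) = 2039*(7 - √2) = 14273 - 2039*√2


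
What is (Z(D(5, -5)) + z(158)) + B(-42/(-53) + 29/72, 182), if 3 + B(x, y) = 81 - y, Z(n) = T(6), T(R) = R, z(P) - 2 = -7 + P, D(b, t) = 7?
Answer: 55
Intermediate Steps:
z(P) = -5 + P (z(P) = 2 + (-7 + P) = -5 + P)
Z(n) = 6
B(x, y) = 78 - y (B(x, y) = -3 + (81 - y) = 78 - y)
(Z(D(5, -5)) + z(158)) + B(-42/(-53) + 29/72, 182) = (6 + (-5 + 158)) + (78 - 1*182) = (6 + 153) + (78 - 182) = 159 - 104 = 55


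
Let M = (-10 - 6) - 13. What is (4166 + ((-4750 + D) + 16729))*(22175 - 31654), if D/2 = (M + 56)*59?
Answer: -183238549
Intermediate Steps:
M = -29 (M = -16 - 13 = -29)
D = 3186 (D = 2*((-29 + 56)*59) = 2*(27*59) = 2*1593 = 3186)
(4166 + ((-4750 + D) + 16729))*(22175 - 31654) = (4166 + ((-4750 + 3186) + 16729))*(22175 - 31654) = (4166 + (-1564 + 16729))*(-9479) = (4166 + 15165)*(-9479) = 19331*(-9479) = -183238549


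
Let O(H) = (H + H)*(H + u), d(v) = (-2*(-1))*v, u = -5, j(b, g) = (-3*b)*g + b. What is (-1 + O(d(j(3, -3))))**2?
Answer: 43546801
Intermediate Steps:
j(b, g) = b - 3*b*g (j(b, g) = -3*b*g + b = b - 3*b*g)
d(v) = 2*v
O(H) = 2*H*(-5 + H) (O(H) = (H + H)*(H - 5) = (2*H)*(-5 + H) = 2*H*(-5 + H))
(-1 + O(d(j(3, -3))))**2 = (-1 + 2*(2*(3*(1 - 3*(-3))))*(-5 + 2*(3*(1 - 3*(-3)))))**2 = (-1 + 2*(2*(3*(1 + 9)))*(-5 + 2*(3*(1 + 9))))**2 = (-1 + 2*(2*(3*10))*(-5 + 2*(3*10)))**2 = (-1 + 2*(2*30)*(-5 + 2*30))**2 = (-1 + 2*60*(-5 + 60))**2 = (-1 + 2*60*55)**2 = (-1 + 6600)**2 = 6599**2 = 43546801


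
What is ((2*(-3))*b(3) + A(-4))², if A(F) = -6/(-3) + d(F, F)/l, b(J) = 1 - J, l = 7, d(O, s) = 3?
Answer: 10201/49 ≈ 208.18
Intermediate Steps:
A(F) = 17/7 (A(F) = -6/(-3) + 3/7 = -6*(-⅓) + 3*(⅐) = 2 + 3/7 = 17/7)
((2*(-3))*b(3) + A(-4))² = ((2*(-3))*(1 - 1*3) + 17/7)² = (-6*(1 - 3) + 17/7)² = (-6*(-2) + 17/7)² = (12 + 17/7)² = (101/7)² = 10201/49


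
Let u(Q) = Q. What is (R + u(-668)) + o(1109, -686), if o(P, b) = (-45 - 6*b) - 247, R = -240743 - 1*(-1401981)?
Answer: 1164394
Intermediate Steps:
R = 1161238 (R = -240743 + 1401981 = 1161238)
o(P, b) = -292 - 6*b
(R + u(-668)) + o(1109, -686) = (1161238 - 668) + (-292 - 6*(-686)) = 1160570 + (-292 + 4116) = 1160570 + 3824 = 1164394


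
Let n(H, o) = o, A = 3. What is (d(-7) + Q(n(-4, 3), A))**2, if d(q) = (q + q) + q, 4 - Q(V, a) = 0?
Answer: 289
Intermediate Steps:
Q(V, a) = 4 (Q(V, a) = 4 - 1*0 = 4 + 0 = 4)
d(q) = 3*q (d(q) = 2*q + q = 3*q)
(d(-7) + Q(n(-4, 3), A))**2 = (3*(-7) + 4)**2 = (-21 + 4)**2 = (-17)**2 = 289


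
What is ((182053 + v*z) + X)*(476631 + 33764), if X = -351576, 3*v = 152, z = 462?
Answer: -74576365425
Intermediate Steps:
v = 152/3 (v = (⅓)*152 = 152/3 ≈ 50.667)
((182053 + v*z) + X)*(476631 + 33764) = ((182053 + (152/3)*462) - 351576)*(476631 + 33764) = ((182053 + 23408) - 351576)*510395 = (205461 - 351576)*510395 = -146115*510395 = -74576365425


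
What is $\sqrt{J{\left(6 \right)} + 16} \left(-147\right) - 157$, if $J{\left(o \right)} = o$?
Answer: $-157 - 147 \sqrt{22} \approx -846.49$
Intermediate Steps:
$\sqrt{J{\left(6 \right)} + 16} \left(-147\right) - 157 = \sqrt{6 + 16} \left(-147\right) - 157 = \sqrt{22} \left(-147\right) - 157 = - 147 \sqrt{22} - 157 = -157 - 147 \sqrt{22}$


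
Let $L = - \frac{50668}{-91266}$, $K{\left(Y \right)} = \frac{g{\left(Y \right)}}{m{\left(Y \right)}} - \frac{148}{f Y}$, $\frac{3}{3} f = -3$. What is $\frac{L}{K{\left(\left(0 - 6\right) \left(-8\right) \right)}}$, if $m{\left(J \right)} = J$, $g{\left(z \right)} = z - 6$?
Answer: $\frac{11472}{39319} \approx 0.29177$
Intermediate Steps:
$f = -3$
$g{\left(z \right)} = -6 + z$ ($g{\left(z \right)} = z - 6 = -6 + z$)
$K{\left(Y \right)} = \frac{148}{3 Y} + \frac{-6 + Y}{Y}$ ($K{\left(Y \right)} = \frac{-6 + Y}{Y} - \frac{148}{\left(-3\right) Y} = \frac{-6 + Y}{Y} - 148 \left(- \frac{1}{3 Y}\right) = \frac{-6 + Y}{Y} + \frac{148}{3 Y} = \frac{148}{3 Y} + \frac{-6 + Y}{Y}$)
$L = \frac{478}{861}$ ($L = \left(-50668\right) \left(- \frac{1}{91266}\right) = \frac{478}{861} \approx 0.55517$)
$\frac{L}{K{\left(\left(0 - 6\right) \left(-8\right) \right)}} = \frac{478}{861 \frac{\frac{130}{3} + \left(0 - 6\right) \left(-8\right)}{\left(0 - 6\right) \left(-8\right)}} = \frac{478}{861 \frac{\frac{130}{3} - -48}{\left(-6\right) \left(-8\right)}} = \frac{478}{861 \frac{\frac{130}{3} + 48}{48}} = \frac{478}{861 \cdot \frac{1}{48} \cdot \frac{274}{3}} = \frac{478}{861 \cdot \frac{137}{72}} = \frac{478}{861} \cdot \frac{72}{137} = \frac{11472}{39319}$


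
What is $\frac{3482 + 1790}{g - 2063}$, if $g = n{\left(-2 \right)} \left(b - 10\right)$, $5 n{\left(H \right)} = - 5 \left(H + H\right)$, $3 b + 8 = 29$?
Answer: $- \frac{5272}{2075} \approx -2.5407$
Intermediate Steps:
$b = 7$ ($b = - \frac{8}{3} + \frac{1}{3} \cdot 29 = - \frac{8}{3} + \frac{29}{3} = 7$)
$n{\left(H \right)} = - 2 H$ ($n{\left(H \right)} = \frac{\left(-5\right) \left(H + H\right)}{5} = \frac{\left(-5\right) 2 H}{5} = \frac{\left(-10\right) H}{5} = - 2 H$)
$g = -12$ ($g = \left(-2\right) \left(-2\right) \left(7 - 10\right) = 4 \left(-3\right) = -12$)
$\frac{3482 + 1790}{g - 2063} = \frac{3482 + 1790}{-12 - 2063} = \frac{5272}{-2075} = 5272 \left(- \frac{1}{2075}\right) = - \frac{5272}{2075}$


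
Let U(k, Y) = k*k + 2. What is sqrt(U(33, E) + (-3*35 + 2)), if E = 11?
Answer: 2*sqrt(247) ≈ 31.432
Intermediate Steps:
U(k, Y) = 2 + k**2 (U(k, Y) = k**2 + 2 = 2 + k**2)
sqrt(U(33, E) + (-3*35 + 2)) = sqrt((2 + 33**2) + (-3*35 + 2)) = sqrt((2 + 1089) + (-105 + 2)) = sqrt(1091 - 103) = sqrt(988) = 2*sqrt(247)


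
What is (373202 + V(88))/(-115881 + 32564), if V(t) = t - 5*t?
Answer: -372850/83317 ≈ -4.4751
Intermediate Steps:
V(t) = -4*t
(373202 + V(88))/(-115881 + 32564) = (373202 - 4*88)/(-115881 + 32564) = (373202 - 352)/(-83317) = 372850*(-1/83317) = -372850/83317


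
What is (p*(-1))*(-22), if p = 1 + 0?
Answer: 22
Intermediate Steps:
p = 1
(p*(-1))*(-22) = (1*(-1))*(-22) = -1*(-22) = 22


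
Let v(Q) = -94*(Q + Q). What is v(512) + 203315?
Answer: 107059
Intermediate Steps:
v(Q) = -188*Q
v(512) + 203315 = -188*512 + 203315 = -96256 + 203315 = 107059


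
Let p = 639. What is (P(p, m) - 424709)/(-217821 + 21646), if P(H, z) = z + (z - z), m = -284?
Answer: 424993/196175 ≈ 2.1664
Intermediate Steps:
P(H, z) = z (P(H, z) = z + 0 = z)
(P(p, m) - 424709)/(-217821 + 21646) = (-284 - 424709)/(-217821 + 21646) = -424993/(-196175) = -424993*(-1/196175) = 424993/196175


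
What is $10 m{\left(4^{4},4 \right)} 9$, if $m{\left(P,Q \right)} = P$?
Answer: $23040$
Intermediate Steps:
$10 m{\left(4^{4},4 \right)} 9 = 10 \cdot 4^{4} \cdot 9 = 10 \cdot 256 \cdot 9 = 2560 \cdot 9 = 23040$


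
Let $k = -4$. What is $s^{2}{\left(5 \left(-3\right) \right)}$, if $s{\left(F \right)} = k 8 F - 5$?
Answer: $225625$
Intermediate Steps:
$s{\left(F \right)} = -5 - 32 F$ ($s{\left(F \right)} = \left(-4\right) 8 F - 5 = - 32 F - 5 = -5 - 32 F$)
$s^{2}{\left(5 \left(-3\right) \right)} = \left(-5 - 32 \cdot 5 \left(-3\right)\right)^{2} = \left(-5 - -480\right)^{2} = \left(-5 + 480\right)^{2} = 475^{2} = 225625$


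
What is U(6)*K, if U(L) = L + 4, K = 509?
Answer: 5090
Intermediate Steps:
U(L) = 4 + L
U(6)*K = (4 + 6)*509 = 10*509 = 5090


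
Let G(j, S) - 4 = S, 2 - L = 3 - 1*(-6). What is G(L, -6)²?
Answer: 4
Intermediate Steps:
L = -7 (L = 2 - (3 - 1*(-6)) = 2 - (3 + 6) = 2 - 1*9 = 2 - 9 = -7)
G(j, S) = 4 + S
G(L, -6)² = (4 - 6)² = (-2)² = 4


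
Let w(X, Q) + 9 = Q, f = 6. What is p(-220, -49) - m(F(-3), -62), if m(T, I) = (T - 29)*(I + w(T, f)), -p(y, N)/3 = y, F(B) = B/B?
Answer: -1160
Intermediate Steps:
w(X, Q) = -9 + Q
F(B) = 1
p(y, N) = -3*y
m(T, I) = (-29 + T)*(-3 + I) (m(T, I) = (T - 29)*(I + (-9 + 6)) = (-29 + T)*(I - 3) = (-29 + T)*(-3 + I))
p(-220, -49) - m(F(-3), -62) = -3*(-220) - (87 - 29*(-62) - 3*1 - 62*1) = 660 - (87 + 1798 - 3 - 62) = 660 - 1*1820 = 660 - 1820 = -1160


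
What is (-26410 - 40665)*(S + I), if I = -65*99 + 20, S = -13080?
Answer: 1307627125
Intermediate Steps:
I = -6415 (I = -6435 + 20 = -6415)
(-26410 - 40665)*(S + I) = (-26410 - 40665)*(-13080 - 6415) = -67075*(-19495) = 1307627125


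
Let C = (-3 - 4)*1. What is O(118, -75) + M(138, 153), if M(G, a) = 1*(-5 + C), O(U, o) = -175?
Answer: -187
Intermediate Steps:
C = -7 (C = -7*1 = -7)
M(G, a) = -12 (M(G, a) = 1*(-5 - 7) = 1*(-12) = -12)
O(118, -75) + M(138, 153) = -175 - 12 = -187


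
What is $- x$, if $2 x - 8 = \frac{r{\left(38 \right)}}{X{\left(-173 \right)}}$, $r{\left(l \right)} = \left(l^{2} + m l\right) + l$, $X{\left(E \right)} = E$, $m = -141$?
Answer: $- \frac{2630}{173} \approx -15.202$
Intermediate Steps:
$r{\left(l \right)} = l^{2} - 140 l$ ($r{\left(l \right)} = \left(l^{2} - 141 l\right) + l = l^{2} - 140 l$)
$x = \frac{2630}{173}$ ($x = 4 + \frac{38 \left(-140 + 38\right) \frac{1}{-173}}{2} = 4 + \frac{38 \left(-102\right) \left(- \frac{1}{173}\right)}{2} = 4 + \frac{\left(-3876\right) \left(- \frac{1}{173}\right)}{2} = 4 + \frac{1}{2} \cdot \frac{3876}{173} = 4 + \frac{1938}{173} = \frac{2630}{173} \approx 15.202$)
$- x = \left(-1\right) \frac{2630}{173} = - \frac{2630}{173}$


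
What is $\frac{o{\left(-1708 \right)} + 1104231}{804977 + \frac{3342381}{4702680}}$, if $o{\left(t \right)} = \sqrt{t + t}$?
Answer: $\frac{1730948346360}{1261850860247} + \frac{3135120 i \sqrt{854}}{1261850860247} \approx 1.3718 + 7.2606 \cdot 10^{-5} i$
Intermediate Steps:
$o{\left(t \right)} = \sqrt{2} \sqrt{t}$ ($o{\left(t \right)} = \sqrt{2 t} = \sqrt{2} \sqrt{t}$)
$\frac{o{\left(-1708 \right)} + 1104231}{804977 + \frac{3342381}{4702680}} = \frac{\sqrt{2} \sqrt{-1708} + 1104231}{804977 + \frac{3342381}{4702680}} = \frac{\sqrt{2} \cdot 2 i \sqrt{427} + 1104231}{804977 + 3342381 \cdot \frac{1}{4702680}} = \frac{2 i \sqrt{854} + 1104231}{804977 + \frac{1114127}{1567560}} = \frac{1104231 + 2 i \sqrt{854}}{\frac{1261850860247}{1567560}} = \left(1104231 + 2 i \sqrt{854}\right) \frac{1567560}{1261850860247} = \frac{1730948346360}{1261850860247} + \frac{3135120 i \sqrt{854}}{1261850860247}$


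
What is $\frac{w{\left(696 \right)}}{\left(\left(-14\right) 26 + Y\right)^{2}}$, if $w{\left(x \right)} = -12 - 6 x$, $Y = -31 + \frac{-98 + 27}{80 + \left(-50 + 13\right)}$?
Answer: $- \frac{1935903}{72726784} \approx -0.026619$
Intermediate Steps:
$Y = - \frac{1404}{43}$ ($Y = -31 - \frac{71}{80 - 37} = -31 - \frac{71}{43} = - \frac{1404}{43} \approx -32.651$)
$\frac{w{\left(696 \right)}}{\left(\left(-14\right) 26 + Y\right)^{2}} = \frac{-12 - 4176}{\left(\left(-14\right) 26 - \frac{1404}{43}\right)^{2}} = \frac{-12 - 4176}{\left(-364 - \frac{1404}{43}\right)^{2}} = - \frac{4188}{\left(- \frac{17056}{43}\right)^{2}} = - \frac{4188}{\frac{290907136}{1849}} = \left(-4188\right) \frac{1849}{290907136} = - \frac{1935903}{72726784}$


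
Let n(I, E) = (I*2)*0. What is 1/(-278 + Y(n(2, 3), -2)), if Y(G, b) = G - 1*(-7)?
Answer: -1/271 ≈ -0.0036900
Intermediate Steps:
n(I, E) = 0 (n(I, E) = (2*I)*0 = 0)
Y(G, b) = 7 + G (Y(G, b) = G + 7 = 7 + G)
1/(-278 + Y(n(2, 3), -2)) = 1/(-278 + (7 + 0)) = 1/(-278 + 7) = 1/(-271) = -1/271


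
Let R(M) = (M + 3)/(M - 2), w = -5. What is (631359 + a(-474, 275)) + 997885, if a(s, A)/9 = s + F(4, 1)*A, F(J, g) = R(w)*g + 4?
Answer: 11449096/7 ≈ 1.6356e+6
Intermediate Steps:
R(M) = (3 + M)/(-2 + M)
F(J, g) = 4 + 2*g/7 (F(J, g) = ((3 - 5)/(-2 - 5))*g + 4 = (-2/(-7))*g + 4 = (-⅐*(-2))*g + 4 = 2*g/7 + 4 = 4 + 2*g/7)
a(s, A) = 9*s + 270*A/7 (a(s, A) = 9*(s + (4 + (2/7)*1)*A) = 9*(s + (4 + 2/7)*A) = 9*(s + 30*A/7) = 9*s + 270*A/7)
(631359 + a(-474, 275)) + 997885 = (631359 + (9*(-474) + (270/7)*275)) + 997885 = (631359 + (-4266 + 74250/7)) + 997885 = (631359 + 44388/7) + 997885 = 4463901/7 + 997885 = 11449096/7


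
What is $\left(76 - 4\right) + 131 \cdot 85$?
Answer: $11207$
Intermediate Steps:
$\left(76 - 4\right) + 131 \cdot 85 = \left(76 - 4\right) + 11135 = 72 + 11135 = 11207$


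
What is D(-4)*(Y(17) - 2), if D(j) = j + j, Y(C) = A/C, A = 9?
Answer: 200/17 ≈ 11.765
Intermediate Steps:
Y(C) = 9/C
D(j) = 2*j
D(-4)*(Y(17) - 2) = (2*(-4))*(9/17 - 2) = -8*(9*(1/17) - 2) = -8*(9/17 - 2) = -8*(-25/17) = 200/17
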